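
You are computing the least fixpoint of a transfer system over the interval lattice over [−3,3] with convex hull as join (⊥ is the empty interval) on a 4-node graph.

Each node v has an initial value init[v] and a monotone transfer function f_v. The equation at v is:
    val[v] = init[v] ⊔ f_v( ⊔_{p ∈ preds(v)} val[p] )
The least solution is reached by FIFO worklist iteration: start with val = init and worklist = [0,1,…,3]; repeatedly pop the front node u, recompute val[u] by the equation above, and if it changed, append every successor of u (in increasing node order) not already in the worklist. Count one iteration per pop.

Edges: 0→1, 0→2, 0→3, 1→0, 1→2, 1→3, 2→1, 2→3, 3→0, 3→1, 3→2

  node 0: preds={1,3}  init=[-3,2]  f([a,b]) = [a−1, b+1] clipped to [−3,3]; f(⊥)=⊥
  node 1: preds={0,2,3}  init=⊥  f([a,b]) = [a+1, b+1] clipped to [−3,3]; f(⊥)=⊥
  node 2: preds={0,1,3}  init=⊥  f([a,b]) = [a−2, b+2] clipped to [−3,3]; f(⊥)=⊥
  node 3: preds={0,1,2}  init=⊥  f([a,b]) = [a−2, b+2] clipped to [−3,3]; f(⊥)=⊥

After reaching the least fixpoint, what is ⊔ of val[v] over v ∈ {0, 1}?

[-3,3]

Trace (8 dequeues):
  [1] u=0 | in ⊥ | out [-3,2] | ==
  [2] u=1 | in [-3,2] | out [-2,3] | prev ⊥ | push {0}
  [3] u=2 | in [-3,3] | out [-3,3] | prev ⊥ | push {1}
  [4] u=3 | in [-3,3] | out [-3,3] | prev ⊥ | push {2}
  [5] u=0 | in [-3,3] | out [-3,3] | prev [-3,2] | push {3}
  [6] u=1 | in [-3,3] | out [-2,3] | ==
  [7] u=2 | in [-3,3] | out [-3,3] | ==
  [8] u=3 | in [-3,3] | out [-3,3] | ==

Converged values:
  [0] [-3,3]
  [1] [-2,3]
  [2] [-3,3]
  [3] [-3,3]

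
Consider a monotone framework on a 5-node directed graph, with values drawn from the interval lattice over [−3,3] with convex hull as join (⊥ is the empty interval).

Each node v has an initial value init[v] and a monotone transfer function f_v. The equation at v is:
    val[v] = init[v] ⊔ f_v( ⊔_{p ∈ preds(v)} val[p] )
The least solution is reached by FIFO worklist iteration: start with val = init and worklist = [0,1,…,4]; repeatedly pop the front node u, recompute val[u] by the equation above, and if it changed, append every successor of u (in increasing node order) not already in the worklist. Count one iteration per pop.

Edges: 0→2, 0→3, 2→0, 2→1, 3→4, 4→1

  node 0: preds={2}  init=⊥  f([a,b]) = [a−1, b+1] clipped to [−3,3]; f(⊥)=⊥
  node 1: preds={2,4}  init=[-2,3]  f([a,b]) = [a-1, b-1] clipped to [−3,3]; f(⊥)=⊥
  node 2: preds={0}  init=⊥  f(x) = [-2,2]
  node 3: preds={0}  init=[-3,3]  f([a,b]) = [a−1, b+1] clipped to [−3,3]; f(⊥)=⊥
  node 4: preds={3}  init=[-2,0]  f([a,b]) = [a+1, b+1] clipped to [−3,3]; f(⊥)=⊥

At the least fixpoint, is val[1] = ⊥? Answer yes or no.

no

Trace (9 dequeues):
  [1] u=0 | in ⊥ | out ⊥ | ==
  [2] u=1 | in [-2,0] | out [-3,3] | prev [-2,3] | push {}
  [3] u=2 | in ⊥ | out [-2,2] | prev ⊥ | push {0,1}
  [4] u=3 | in ⊥ | out [-3,3] | ==
  [5] u=4 | in [-3,3] | out [-2,3] | prev [-2,0] | push {}
  [6] u=0 | in [-2,2] | out [-3,3] | prev ⊥ | push {2,3}
  [7] u=1 | in [-2,3] | out [-3,3] | ==
  [8] u=2 | in [-3,3] | out [-2,2] | ==
  [9] u=3 | in [-3,3] | out [-3,3] | ==

Converged values:
  [0] [-3,3]
  [1] [-3,3]
  [2] [-2,2]
  [3] [-3,3]
  [4] [-2,3]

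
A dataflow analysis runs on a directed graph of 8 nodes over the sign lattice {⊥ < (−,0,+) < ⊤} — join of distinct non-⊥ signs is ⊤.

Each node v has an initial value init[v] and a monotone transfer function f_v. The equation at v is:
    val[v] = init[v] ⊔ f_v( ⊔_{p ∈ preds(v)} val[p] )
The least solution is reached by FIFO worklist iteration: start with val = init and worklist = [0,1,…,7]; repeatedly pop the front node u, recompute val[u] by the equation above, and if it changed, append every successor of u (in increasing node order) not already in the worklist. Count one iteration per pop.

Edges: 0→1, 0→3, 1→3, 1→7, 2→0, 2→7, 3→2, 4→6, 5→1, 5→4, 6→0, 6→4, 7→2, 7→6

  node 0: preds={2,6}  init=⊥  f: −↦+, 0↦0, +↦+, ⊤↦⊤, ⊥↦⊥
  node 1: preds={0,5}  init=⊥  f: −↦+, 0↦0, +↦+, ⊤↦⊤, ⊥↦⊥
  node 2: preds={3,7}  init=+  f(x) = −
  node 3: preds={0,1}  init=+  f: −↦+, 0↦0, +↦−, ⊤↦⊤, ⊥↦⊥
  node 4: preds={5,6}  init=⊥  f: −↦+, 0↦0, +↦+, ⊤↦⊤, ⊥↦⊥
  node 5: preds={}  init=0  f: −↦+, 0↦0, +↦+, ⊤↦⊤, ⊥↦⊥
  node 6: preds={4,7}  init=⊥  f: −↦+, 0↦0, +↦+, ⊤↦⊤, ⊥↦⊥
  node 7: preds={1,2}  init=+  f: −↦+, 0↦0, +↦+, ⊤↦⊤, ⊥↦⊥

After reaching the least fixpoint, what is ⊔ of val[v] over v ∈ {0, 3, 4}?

Worklist (14 pops):
  #1 pop 0: in=+ → + (was ⊥); enqueue []
  #2 pop 1: in=⊤ → ⊤ (was ⊥); enqueue []
  #3 pop 2: in=+ → ⊤ (was +); enqueue [0]
  #4 pop 3: in=⊤ → ⊤ (was +); enqueue [2]
  #5 pop 4: in=0 → 0 (was ⊥); enqueue []
  #6 pop 5: in=⊥ → 0 (no change)
  #7 pop 6: in=⊤ → ⊤ (was ⊥); enqueue [4]
  #8 pop 7: in=⊤ → ⊤ (was +); enqueue [6]
  #9 pop 0: in=⊤ → ⊤ (was +); enqueue [1,3]
  #10 pop 2: in=⊤ → ⊤ (no change)
  #11 pop 4: in=⊤ → ⊤ (was 0); enqueue []
  #12 pop 6: in=⊤ → ⊤ (no change)
  #13 pop 1: in=⊤ → ⊤ (no change)
  #14 pop 3: in=⊤ → ⊤ (no change)

Fixpoint:
  val[0] = ⊤
  val[1] = ⊤
  val[2] = ⊤
  val[3] = ⊤
  val[4] = ⊤
  val[5] = 0
  val[6] = ⊤
  val[7] = ⊤

⊤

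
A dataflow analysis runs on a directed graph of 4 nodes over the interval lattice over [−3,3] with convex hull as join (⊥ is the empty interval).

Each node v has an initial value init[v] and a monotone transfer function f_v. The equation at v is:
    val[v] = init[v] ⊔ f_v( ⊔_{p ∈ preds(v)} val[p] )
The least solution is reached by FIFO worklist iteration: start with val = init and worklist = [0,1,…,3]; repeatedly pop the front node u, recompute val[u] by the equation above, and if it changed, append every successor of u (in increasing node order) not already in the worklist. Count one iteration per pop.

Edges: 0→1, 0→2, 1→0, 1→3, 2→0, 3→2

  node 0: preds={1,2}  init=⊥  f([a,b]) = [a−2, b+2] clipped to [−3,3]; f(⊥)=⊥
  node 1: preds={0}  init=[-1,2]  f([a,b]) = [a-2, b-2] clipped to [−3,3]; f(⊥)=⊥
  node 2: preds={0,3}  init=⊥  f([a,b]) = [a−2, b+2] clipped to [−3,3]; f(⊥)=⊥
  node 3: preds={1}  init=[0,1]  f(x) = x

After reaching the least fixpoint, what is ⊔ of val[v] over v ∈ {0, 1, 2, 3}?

Trace (6 dequeues):
  [1] u=0 | in [-1,2] | out [-3,3] | prev ⊥ | push {}
  [2] u=1 | in [-3,3] | out [-3,2] | prev [-1,2] | push {0}
  [3] u=2 | in [-3,3] | out [-3,3] | prev ⊥ | push {}
  [4] u=3 | in [-3,2] | out [-3,2] | prev [0,1] | push {2}
  [5] u=0 | in [-3,3] | out [-3,3] | ==
  [6] u=2 | in [-3,3] | out [-3,3] | ==

Converged values:
  [0] [-3,3]
  [1] [-3,2]
  [2] [-3,3]
  [3] [-3,2]

[-3,3]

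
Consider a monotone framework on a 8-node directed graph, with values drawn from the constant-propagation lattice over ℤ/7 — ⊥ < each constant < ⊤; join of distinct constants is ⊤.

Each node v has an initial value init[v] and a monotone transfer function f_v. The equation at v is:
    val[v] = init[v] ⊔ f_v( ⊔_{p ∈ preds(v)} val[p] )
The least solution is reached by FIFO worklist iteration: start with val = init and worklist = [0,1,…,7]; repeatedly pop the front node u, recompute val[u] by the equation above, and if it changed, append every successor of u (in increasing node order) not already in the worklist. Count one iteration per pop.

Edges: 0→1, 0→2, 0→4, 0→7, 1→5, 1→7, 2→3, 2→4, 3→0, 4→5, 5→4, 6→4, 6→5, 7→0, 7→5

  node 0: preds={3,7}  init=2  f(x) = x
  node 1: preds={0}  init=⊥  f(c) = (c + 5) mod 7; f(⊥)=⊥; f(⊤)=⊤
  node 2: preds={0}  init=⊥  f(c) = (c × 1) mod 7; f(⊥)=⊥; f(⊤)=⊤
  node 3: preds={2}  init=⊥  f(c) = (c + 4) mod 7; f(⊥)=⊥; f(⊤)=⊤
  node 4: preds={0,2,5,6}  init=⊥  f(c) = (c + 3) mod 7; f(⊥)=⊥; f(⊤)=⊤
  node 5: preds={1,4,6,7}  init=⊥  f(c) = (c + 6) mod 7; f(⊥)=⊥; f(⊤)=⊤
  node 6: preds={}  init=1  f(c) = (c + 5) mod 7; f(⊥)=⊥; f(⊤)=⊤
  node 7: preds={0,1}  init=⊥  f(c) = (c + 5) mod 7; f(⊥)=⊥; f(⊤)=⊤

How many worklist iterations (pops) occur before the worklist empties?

Iteration log — 18 steps:
  step 1. node 0  ⊔preds=⊥  new=2  stable
  step 2. node 1  ⊔preds=2  new=0  old=⊥  +wl: 
  step 3. node 2  ⊔preds=2  new=2  old=⊥  +wl: 
  step 4. node 3  ⊔preds=2  new=6  old=⊥  +wl: 0
  step 5. node 4  ⊔preds=⊤  new=⊤  old=⊥  +wl: 
  step 6. node 5  ⊔preds=⊤  new=⊤  old=⊥  +wl: 4
  step 7. node 6  ⊔preds=⊥  new=1  stable
  step 8. node 7  ⊔preds=⊤  new=⊤  old=⊥  +wl: 5
  step 9. node 0  ⊔preds=⊤  new=⊤  old=2  +wl: 1,2,7
  step 10. node 4  ⊔preds=⊤  new=⊤  stable
  step 11. node 5  ⊔preds=⊤  new=⊤  stable
  step 12. node 1  ⊔preds=⊤  new=⊤  old=0  +wl: 5
  step 13. node 2  ⊔preds=⊤  new=⊤  old=2  +wl: 3,4
  step 14. node 7  ⊔preds=⊤  new=⊤  stable
  step 15. node 5  ⊔preds=⊤  new=⊤  stable
  step 16. node 3  ⊔preds=⊤  new=⊤  old=6  +wl: 0
  step 17. node 4  ⊔preds=⊤  new=⊤  stable
  step 18. node 0  ⊔preds=⊤  new=⊤  stable

Least fixpoint reached:
  node 0: ⊤
  node 1: ⊤
  node 2: ⊤
  node 3: ⊤
  node 4: ⊤
  node 5: ⊤
  node 6: 1
  node 7: ⊤

18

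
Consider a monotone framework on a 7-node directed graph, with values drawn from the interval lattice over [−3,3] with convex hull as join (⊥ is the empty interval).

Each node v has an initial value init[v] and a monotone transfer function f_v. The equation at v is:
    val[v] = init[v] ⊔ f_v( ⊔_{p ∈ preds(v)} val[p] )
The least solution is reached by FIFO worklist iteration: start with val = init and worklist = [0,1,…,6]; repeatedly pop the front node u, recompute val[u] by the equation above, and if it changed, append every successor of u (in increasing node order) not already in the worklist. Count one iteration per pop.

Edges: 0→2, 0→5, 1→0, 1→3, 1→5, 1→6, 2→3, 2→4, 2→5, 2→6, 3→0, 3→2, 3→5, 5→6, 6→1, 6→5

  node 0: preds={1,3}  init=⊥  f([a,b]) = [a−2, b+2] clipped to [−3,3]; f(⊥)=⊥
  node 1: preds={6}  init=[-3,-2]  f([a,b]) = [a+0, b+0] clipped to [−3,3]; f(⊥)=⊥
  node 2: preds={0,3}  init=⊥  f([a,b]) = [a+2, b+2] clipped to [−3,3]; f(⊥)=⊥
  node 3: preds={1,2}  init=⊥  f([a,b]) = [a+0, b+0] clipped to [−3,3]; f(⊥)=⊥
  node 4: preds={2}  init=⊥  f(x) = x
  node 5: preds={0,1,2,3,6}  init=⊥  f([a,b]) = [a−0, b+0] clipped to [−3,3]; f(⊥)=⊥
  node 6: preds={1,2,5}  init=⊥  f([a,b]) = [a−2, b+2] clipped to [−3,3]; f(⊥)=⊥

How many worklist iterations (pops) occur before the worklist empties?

17

Trace (17 dequeues):
  [1] u=0 | in [-3,-2] | out [-3,0] | prev ⊥ | push {}
  [2] u=1 | in ⊥ | out [-3,-2] | ==
  [3] u=2 | in [-3,0] | out [-1,2] | prev ⊥ | push {}
  [4] u=3 | in [-3,2] | out [-3,2] | prev ⊥ | push {0,2}
  [5] u=4 | in [-1,2] | out [-1,2] | prev ⊥ | push {}
  [6] u=5 | in [-3,2] | out [-3,2] | prev ⊥ | push {}
  [7] u=6 | in [-3,2] | out [-3,3] | prev ⊥ | push {1,5}
  [8] u=0 | in [-3,2] | out [-3,3] | prev [-3,0] | push {}
  [9] u=2 | in [-3,3] | out [-1,3] | prev [-1,2] | push {3,4,6}
  [10] u=1 | in [-3,3] | out [-3,3] | prev [-3,-2] | push {0}
  [11] u=5 | in [-3,3] | out [-3,3] | prev [-3,2] | push {}
  [12] u=3 | in [-3,3] | out [-3,3] | prev [-3,2] | push {2,5}
  [13] u=4 | in [-1,3] | out [-1,3] | prev [-1,2] | push {}
  [14] u=6 | in [-3,3] | out [-3,3] | ==
  [15] u=0 | in [-3,3] | out [-3,3] | ==
  [16] u=2 | in [-3,3] | out [-1,3] | ==
  [17] u=5 | in [-3,3] | out [-3,3] | ==

Converged values:
  [0] [-3,3]
  [1] [-3,3]
  [2] [-1,3]
  [3] [-3,3]
  [4] [-1,3]
  [5] [-3,3]
  [6] [-3,3]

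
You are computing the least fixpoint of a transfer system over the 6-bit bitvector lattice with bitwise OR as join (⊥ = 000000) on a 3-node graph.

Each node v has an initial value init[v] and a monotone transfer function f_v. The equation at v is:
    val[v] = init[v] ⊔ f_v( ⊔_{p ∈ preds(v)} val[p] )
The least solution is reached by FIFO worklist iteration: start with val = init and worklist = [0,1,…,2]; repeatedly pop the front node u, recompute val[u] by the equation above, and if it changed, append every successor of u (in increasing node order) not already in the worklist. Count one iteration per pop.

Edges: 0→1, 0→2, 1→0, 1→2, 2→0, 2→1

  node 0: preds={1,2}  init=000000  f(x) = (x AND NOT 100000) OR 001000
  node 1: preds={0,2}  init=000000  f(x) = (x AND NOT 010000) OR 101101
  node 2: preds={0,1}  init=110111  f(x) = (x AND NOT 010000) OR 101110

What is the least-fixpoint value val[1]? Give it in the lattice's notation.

101111

Trace (5 dequeues):
  [1] u=0 | in 110111 | out 011111 | prev 000000 | push {}
  [2] u=1 | in 111111 | out 101111 | prev 000000 | push {0}
  [3] u=2 | in 111111 | out 111111 | prev 110111 | push {1}
  [4] u=0 | in 111111 | out 011111 | ==
  [5] u=1 | in 111111 | out 101111 | ==

Converged values:
  [0] 011111
  [1] 101111
  [2] 111111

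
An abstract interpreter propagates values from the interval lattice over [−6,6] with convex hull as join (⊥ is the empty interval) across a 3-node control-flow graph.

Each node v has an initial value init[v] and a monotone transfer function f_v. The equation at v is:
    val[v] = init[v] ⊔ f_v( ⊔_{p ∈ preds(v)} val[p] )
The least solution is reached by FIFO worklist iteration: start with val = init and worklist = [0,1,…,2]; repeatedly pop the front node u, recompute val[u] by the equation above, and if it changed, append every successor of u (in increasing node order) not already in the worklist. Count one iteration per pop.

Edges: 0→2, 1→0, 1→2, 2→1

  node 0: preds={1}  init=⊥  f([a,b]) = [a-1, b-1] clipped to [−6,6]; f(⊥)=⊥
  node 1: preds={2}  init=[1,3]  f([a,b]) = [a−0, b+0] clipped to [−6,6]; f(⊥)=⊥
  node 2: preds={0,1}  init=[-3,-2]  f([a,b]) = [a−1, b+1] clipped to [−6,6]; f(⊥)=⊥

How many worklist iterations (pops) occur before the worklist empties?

14

Worklist (14 pops):
  #1 pop 0: in=[1,3] → [0,2] (was ⊥); enqueue []
  #2 pop 1: in=[-3,-2] → [-3,3] (was [1,3]); enqueue [0]
  #3 pop 2: in=[-3,3] → [-4,4] (was [-3,-2]); enqueue [1]
  #4 pop 0: in=[-3,3] → [-4,2] (was [0,2]); enqueue [2]
  #5 pop 1: in=[-4,4] → [-4,4] (was [-3,3]); enqueue [0]
  #6 pop 2: in=[-4,4] → [-5,5] (was [-4,4]); enqueue [1]
  #7 pop 0: in=[-4,4] → [-5,3] (was [-4,2]); enqueue [2]
  #8 pop 1: in=[-5,5] → [-5,5] (was [-4,4]); enqueue [0]
  #9 pop 2: in=[-5,5] → [-6,6] (was [-5,5]); enqueue [1]
  #10 pop 0: in=[-5,5] → [-6,4] (was [-5,3]); enqueue [2]
  #11 pop 1: in=[-6,6] → [-6,6] (was [-5,5]); enqueue [0]
  #12 pop 2: in=[-6,6] → [-6,6] (no change)
  #13 pop 0: in=[-6,6] → [-6,5] (was [-6,4]); enqueue [2]
  #14 pop 2: in=[-6,6] → [-6,6] (no change)

Fixpoint:
  val[0] = [-6,5]
  val[1] = [-6,6]
  val[2] = [-6,6]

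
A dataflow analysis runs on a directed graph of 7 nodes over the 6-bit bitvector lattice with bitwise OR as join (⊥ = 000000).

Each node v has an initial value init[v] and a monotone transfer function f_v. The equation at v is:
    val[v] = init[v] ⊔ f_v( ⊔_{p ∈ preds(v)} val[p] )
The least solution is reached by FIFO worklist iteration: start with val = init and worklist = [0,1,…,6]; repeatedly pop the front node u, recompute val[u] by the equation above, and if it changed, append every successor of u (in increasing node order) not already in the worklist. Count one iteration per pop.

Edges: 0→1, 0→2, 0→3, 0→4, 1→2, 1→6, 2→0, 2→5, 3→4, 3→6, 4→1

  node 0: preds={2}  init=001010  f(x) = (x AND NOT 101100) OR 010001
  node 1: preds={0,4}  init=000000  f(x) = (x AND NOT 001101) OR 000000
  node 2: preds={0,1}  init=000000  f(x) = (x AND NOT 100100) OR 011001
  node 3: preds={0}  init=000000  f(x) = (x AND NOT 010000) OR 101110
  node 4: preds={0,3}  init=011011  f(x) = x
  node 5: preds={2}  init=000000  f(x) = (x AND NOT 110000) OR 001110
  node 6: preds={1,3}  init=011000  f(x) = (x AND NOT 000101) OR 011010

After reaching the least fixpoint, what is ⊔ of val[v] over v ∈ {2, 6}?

111011

Worklist (11 pops):
  #1 pop 0: in=000000 → 011011 (was 001010); enqueue []
  #2 pop 1: in=011011 → 010010 (was 000000); enqueue []
  #3 pop 2: in=011011 → 011011 (was 000000); enqueue [0]
  #4 pop 3: in=011011 → 101111 (was 000000); enqueue []
  #5 pop 4: in=111111 → 111111 (was 011011); enqueue [1]
  #6 pop 5: in=011011 → 001111 (was 000000); enqueue []
  #7 pop 6: in=111111 → 111010 (was 011000); enqueue []
  #8 pop 0: in=011011 → 011011 (no change)
  #9 pop 1: in=111111 → 110010 (was 010010); enqueue [2,6]
  #10 pop 2: in=111011 → 011011 (no change)
  #11 pop 6: in=111111 → 111010 (no change)

Fixpoint:
  val[0] = 011011
  val[1] = 110010
  val[2] = 011011
  val[3] = 101111
  val[4] = 111111
  val[5] = 001111
  val[6] = 111010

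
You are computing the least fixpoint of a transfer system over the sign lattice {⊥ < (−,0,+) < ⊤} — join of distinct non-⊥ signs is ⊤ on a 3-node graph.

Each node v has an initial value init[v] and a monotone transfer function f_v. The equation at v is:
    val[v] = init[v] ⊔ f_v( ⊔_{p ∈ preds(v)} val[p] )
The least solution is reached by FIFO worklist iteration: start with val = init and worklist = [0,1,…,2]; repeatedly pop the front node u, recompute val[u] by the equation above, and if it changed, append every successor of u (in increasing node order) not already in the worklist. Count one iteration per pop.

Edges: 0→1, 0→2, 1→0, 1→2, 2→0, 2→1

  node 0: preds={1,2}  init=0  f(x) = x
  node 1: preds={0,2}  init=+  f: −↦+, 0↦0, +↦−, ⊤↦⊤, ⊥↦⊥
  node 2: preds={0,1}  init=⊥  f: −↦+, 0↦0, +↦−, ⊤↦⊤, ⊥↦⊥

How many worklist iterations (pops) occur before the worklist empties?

5

Trace (5 dequeues):
  [1] u=0 | in + | out ⊤ | prev 0 | push {}
  [2] u=1 | in ⊤ | out ⊤ | prev + | push {0}
  [3] u=2 | in ⊤ | out ⊤ | prev ⊥ | push {1}
  [4] u=0 | in ⊤ | out ⊤ | ==
  [5] u=1 | in ⊤ | out ⊤ | ==

Converged values:
  [0] ⊤
  [1] ⊤
  [2] ⊤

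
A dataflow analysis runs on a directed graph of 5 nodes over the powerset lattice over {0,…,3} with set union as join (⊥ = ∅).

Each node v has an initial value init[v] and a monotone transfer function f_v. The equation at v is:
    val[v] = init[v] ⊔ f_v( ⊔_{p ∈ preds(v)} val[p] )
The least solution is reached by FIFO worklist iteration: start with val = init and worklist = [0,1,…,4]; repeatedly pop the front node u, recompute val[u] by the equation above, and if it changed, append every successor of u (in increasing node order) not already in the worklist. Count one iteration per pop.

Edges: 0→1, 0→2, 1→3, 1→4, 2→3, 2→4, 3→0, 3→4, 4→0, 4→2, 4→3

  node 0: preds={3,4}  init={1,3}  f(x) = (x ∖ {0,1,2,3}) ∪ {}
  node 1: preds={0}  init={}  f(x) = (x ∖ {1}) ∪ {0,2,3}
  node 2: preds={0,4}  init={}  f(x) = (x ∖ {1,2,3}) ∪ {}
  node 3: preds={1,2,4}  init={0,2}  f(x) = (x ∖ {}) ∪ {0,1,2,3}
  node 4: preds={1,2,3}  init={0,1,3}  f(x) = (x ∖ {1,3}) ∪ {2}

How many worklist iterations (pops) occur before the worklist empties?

8

Trace (8 dequeues):
  [1] u=0 | in {0,1,2,3} | out {1,3} | ==
  [2] u=1 | in {1,3} | out {0,2,3} | prev {} | push {}
  [3] u=2 | in {0,1,3} | out {0} | prev {} | push {}
  [4] u=3 | in {0,1,2,3} | out {0,1,2,3} | prev {0,2} | push {0}
  [5] u=4 | in {0,1,2,3} | out {0,1,2,3} | prev {0,1,3} | push {2,3}
  [6] u=0 | in {0,1,2,3} | out {1,3} | ==
  [7] u=2 | in {0,1,2,3} | out {0} | ==
  [8] u=3 | in {0,1,2,3} | out {0,1,2,3} | ==

Converged values:
  [0] {1,3}
  [1] {0,2,3}
  [2] {0}
  [3] {0,1,2,3}
  [4] {0,1,2,3}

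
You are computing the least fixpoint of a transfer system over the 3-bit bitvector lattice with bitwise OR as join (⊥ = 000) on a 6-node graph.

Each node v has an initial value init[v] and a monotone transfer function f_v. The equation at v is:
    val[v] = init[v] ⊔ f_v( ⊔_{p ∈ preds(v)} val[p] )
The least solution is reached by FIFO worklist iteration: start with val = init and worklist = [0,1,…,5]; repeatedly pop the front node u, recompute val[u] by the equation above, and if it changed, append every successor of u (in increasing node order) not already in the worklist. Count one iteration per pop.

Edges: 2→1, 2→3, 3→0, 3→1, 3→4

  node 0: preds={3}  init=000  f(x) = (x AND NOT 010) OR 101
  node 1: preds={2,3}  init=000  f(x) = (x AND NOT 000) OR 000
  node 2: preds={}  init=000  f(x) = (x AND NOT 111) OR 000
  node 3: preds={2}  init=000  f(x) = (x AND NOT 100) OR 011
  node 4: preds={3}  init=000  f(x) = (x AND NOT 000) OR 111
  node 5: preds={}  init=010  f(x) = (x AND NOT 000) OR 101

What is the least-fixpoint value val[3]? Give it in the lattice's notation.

Trace (8 dequeues):
  [1] u=0 | in 000 | out 101 | prev 000 | push {}
  [2] u=1 | in 000 | out 000 | ==
  [3] u=2 | in 000 | out 000 | ==
  [4] u=3 | in 000 | out 011 | prev 000 | push {0,1}
  [5] u=4 | in 011 | out 111 | prev 000 | push {}
  [6] u=5 | in 000 | out 111 | prev 010 | push {}
  [7] u=0 | in 011 | out 101 | ==
  [8] u=1 | in 011 | out 011 | prev 000 | push {}

Converged values:
  [0] 101
  [1] 011
  [2] 000
  [3] 011
  [4] 111
  [5] 111

011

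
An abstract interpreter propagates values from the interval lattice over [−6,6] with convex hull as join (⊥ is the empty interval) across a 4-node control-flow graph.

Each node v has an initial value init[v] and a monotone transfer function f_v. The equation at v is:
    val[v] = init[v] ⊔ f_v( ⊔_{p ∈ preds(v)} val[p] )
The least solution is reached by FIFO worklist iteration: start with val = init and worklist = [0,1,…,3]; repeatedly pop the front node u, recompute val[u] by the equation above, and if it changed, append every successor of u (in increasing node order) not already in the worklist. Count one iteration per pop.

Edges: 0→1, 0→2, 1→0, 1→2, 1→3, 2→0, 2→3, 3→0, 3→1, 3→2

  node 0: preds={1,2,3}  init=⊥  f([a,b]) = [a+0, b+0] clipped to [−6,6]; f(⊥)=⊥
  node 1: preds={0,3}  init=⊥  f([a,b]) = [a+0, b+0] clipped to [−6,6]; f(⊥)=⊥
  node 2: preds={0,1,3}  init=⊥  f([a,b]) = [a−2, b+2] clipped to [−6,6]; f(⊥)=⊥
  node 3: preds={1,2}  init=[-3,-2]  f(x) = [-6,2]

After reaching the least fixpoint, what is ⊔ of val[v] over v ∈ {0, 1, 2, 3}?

[-6,6]

Trace (17 dequeues):
  [1] u=0 | in [-3,-2] | out [-3,-2] | prev ⊥ | push {}
  [2] u=1 | in [-3,-2] | out [-3,-2] | prev ⊥ | push {0}
  [3] u=2 | in [-3,-2] | out [-5,0] | prev ⊥ | push {}
  [4] u=3 | in [-5,0] | out [-6,2] | prev [-3,-2] | push {1,2}
  [5] u=0 | in [-6,2] | out [-6,2] | prev [-3,-2] | push {}
  [6] u=1 | in [-6,2] | out [-6,2] | prev [-3,-2] | push {0,3}
  [7] u=2 | in [-6,2] | out [-6,4] | prev [-5,0] | push {}
  [8] u=0 | in [-6,4] | out [-6,4] | prev [-6,2] | push {1,2}
  [9] u=3 | in [-6,4] | out [-6,2] | ==
  [10] u=1 | in [-6,4] | out [-6,4] | prev [-6,2] | push {0,3}
  [11] u=2 | in [-6,4] | out [-6,6] | prev [-6,4] | push {}
  [12] u=0 | in [-6,6] | out [-6,6] | prev [-6,4] | push {1,2}
  [13] u=3 | in [-6,6] | out [-6,2] | ==
  [14] u=1 | in [-6,6] | out [-6,6] | prev [-6,4] | push {0,3}
  [15] u=2 | in [-6,6] | out [-6,6] | ==
  [16] u=0 | in [-6,6] | out [-6,6] | ==
  [17] u=3 | in [-6,6] | out [-6,2] | ==

Converged values:
  [0] [-6,6]
  [1] [-6,6]
  [2] [-6,6]
  [3] [-6,2]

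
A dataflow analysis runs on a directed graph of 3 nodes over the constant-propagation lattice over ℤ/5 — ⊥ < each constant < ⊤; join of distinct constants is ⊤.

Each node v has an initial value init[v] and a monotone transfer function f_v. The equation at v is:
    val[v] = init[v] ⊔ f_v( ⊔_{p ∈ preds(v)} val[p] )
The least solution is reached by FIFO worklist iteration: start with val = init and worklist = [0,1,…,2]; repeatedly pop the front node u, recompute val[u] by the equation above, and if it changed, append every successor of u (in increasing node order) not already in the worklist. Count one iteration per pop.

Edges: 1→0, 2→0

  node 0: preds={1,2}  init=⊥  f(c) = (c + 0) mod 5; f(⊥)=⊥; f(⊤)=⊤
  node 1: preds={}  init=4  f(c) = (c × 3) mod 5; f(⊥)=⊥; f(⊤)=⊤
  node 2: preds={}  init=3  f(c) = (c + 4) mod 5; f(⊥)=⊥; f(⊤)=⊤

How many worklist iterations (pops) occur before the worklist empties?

3

Worklist (3 pops):
  #1 pop 0: in=⊤ → ⊤ (was ⊥); enqueue []
  #2 pop 1: in=⊥ → 4 (no change)
  #3 pop 2: in=⊥ → 3 (no change)

Fixpoint:
  val[0] = ⊤
  val[1] = 4
  val[2] = 3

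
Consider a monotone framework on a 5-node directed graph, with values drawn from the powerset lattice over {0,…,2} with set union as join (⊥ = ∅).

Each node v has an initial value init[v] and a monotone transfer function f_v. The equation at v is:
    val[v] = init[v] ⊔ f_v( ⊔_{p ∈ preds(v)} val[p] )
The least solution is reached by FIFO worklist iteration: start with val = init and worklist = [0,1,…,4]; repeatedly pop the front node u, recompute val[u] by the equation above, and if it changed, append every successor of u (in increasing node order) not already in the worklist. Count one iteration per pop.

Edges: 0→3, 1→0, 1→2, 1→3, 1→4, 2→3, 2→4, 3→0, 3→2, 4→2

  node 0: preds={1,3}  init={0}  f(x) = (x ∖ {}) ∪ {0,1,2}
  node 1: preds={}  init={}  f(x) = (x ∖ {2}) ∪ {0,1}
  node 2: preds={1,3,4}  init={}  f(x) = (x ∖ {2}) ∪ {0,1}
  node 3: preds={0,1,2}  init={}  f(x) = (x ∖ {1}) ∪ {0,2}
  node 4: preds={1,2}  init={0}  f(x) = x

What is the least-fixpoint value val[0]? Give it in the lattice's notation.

Iteration log — 7 steps:
  step 1. node 0  ⊔preds={}  new={0,1,2}  old={0}  +wl: 
  step 2. node 1  ⊔preds={}  new={0,1}  old={}  +wl: 0
  step 3. node 2  ⊔preds={0,1}  new={0,1}  old={}  +wl: 
  step 4. node 3  ⊔preds={0,1,2}  new={0,2}  old={}  +wl: 2
  step 5. node 4  ⊔preds={0,1}  new={0,1}  old={0}  +wl: 
  step 6. node 0  ⊔preds={0,1,2}  new={0,1,2}  stable
  step 7. node 2  ⊔preds={0,1,2}  new={0,1}  stable

Least fixpoint reached:
  node 0: {0,1,2}
  node 1: {0,1}
  node 2: {0,1}
  node 3: {0,2}
  node 4: {0,1}

{0,1,2}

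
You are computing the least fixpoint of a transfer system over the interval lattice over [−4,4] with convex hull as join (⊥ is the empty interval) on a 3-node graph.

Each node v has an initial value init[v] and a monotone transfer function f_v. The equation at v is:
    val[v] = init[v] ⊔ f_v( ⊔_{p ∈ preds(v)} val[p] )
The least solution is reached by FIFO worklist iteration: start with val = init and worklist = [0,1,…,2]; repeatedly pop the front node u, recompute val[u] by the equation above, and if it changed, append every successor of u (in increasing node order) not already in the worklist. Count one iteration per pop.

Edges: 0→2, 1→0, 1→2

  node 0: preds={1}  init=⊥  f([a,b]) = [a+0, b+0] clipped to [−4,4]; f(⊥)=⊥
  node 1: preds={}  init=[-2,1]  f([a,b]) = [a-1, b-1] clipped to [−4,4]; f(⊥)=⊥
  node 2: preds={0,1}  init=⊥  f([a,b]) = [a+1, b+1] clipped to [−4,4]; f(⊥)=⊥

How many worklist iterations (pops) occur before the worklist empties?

3

Iteration log — 3 steps:
  step 1. node 0  ⊔preds=[-2,1]  new=[-2,1]  old=⊥  +wl: 
  step 2. node 1  ⊔preds=⊥  new=[-2,1]  stable
  step 3. node 2  ⊔preds=[-2,1]  new=[-1,2]  old=⊥  +wl: 

Least fixpoint reached:
  node 0: [-2,1]
  node 1: [-2,1]
  node 2: [-1,2]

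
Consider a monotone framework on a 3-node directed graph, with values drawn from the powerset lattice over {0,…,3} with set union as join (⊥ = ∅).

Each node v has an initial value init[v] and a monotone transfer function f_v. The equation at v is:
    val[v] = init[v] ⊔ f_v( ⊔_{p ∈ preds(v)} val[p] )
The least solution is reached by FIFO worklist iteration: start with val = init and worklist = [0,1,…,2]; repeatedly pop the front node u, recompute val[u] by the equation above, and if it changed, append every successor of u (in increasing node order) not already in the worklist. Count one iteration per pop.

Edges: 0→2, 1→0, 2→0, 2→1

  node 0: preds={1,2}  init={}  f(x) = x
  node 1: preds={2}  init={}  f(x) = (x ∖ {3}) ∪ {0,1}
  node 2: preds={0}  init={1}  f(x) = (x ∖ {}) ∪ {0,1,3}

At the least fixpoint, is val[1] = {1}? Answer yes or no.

Worklist (6 pops):
  #1 pop 0: in={1} → {1} (was {}); enqueue []
  #2 pop 1: in={1} → {0,1} (was {}); enqueue [0]
  #3 pop 2: in={1} → {0,1,3} (was {1}); enqueue [1]
  #4 pop 0: in={0,1,3} → {0,1,3} (was {1}); enqueue [2]
  #5 pop 1: in={0,1,3} → {0,1} (no change)
  #6 pop 2: in={0,1,3} → {0,1,3} (no change)

Fixpoint:
  val[0] = {0,1,3}
  val[1] = {0,1}
  val[2] = {0,1,3}

no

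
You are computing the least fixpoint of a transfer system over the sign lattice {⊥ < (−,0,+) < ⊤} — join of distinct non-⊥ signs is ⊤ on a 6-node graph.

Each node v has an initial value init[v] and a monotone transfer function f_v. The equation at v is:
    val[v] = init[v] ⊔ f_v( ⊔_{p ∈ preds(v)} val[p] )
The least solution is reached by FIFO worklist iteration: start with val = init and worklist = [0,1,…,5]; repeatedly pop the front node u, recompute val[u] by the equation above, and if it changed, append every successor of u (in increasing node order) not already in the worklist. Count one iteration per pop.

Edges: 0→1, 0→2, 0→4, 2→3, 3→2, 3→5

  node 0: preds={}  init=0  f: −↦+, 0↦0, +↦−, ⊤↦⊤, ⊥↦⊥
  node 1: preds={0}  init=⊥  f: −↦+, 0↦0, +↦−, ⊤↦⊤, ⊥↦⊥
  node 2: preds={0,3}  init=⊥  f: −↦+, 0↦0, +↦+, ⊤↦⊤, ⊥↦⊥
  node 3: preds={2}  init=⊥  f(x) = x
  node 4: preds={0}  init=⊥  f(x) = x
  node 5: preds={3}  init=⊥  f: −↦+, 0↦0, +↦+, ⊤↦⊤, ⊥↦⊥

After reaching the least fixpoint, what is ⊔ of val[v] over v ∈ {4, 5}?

0

Trace (7 dequeues):
  [1] u=0 | in ⊥ | out 0 | ==
  [2] u=1 | in 0 | out 0 | prev ⊥ | push {}
  [3] u=2 | in 0 | out 0 | prev ⊥ | push {}
  [4] u=3 | in 0 | out 0 | prev ⊥ | push {2}
  [5] u=4 | in 0 | out 0 | prev ⊥ | push {}
  [6] u=5 | in 0 | out 0 | prev ⊥ | push {}
  [7] u=2 | in 0 | out 0 | ==

Converged values:
  [0] 0
  [1] 0
  [2] 0
  [3] 0
  [4] 0
  [5] 0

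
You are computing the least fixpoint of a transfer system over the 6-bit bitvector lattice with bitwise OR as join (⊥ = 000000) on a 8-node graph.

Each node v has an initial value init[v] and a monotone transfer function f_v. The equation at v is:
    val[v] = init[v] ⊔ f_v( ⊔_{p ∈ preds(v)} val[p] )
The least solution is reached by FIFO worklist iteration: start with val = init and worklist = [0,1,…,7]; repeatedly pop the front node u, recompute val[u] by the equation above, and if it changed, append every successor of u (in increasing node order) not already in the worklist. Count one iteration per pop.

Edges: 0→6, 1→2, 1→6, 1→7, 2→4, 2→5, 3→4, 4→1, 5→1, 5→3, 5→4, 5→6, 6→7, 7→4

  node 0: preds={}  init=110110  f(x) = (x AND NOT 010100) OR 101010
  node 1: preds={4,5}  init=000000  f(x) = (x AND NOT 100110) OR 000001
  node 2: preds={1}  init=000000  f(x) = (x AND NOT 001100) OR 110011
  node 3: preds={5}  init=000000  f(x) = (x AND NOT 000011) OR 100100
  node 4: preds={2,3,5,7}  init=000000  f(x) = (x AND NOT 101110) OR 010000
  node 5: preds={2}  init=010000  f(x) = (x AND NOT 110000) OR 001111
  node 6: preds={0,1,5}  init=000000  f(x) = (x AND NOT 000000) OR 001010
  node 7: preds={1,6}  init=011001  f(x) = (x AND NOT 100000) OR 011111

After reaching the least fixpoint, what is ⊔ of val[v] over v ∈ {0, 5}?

Iteration log — 14 steps:
  step 1. node 0  ⊔preds=000000  new=111110  old=110110  +wl: 
  step 2. node 1  ⊔preds=010000  new=010001  old=000000  +wl: 
  step 3. node 2  ⊔preds=010001  new=110011  old=000000  +wl: 
  step 4. node 3  ⊔preds=010000  new=110100  old=000000  +wl: 
  step 5. node 4  ⊔preds=111111  new=010001  old=000000  +wl: 1
  step 6. node 5  ⊔preds=110011  new=011111  old=010000  +wl: 3,4
  step 7. node 6  ⊔preds=111111  new=111111  old=000000  +wl: 
  step 8. node 7  ⊔preds=111111  new=011111  old=011001  +wl: 
  step 9. node 1  ⊔preds=011111  new=011001  old=010001  +wl: 2,6,7
  step 10. node 3  ⊔preds=011111  new=111100  old=110100  +wl: 
  step 11. node 4  ⊔preds=111111  new=010001  stable
  step 12. node 2  ⊔preds=011001  new=110011  stable
  step 13. node 6  ⊔preds=111111  new=111111  stable
  step 14. node 7  ⊔preds=111111  new=011111  stable

Least fixpoint reached:
  node 0: 111110
  node 1: 011001
  node 2: 110011
  node 3: 111100
  node 4: 010001
  node 5: 011111
  node 6: 111111
  node 7: 011111

111111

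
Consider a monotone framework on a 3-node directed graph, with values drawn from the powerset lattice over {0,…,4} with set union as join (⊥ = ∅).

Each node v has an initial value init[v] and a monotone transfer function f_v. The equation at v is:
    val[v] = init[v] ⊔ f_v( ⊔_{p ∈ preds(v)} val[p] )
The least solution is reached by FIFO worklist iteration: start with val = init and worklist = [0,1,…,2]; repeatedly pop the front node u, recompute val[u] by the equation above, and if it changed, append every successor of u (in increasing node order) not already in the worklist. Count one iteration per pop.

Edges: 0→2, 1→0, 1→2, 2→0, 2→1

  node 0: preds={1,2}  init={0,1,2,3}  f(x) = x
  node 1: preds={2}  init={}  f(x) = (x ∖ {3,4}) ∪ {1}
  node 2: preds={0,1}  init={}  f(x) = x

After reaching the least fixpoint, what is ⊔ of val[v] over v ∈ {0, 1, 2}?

Iteration log — 7 steps:
  step 1. node 0  ⊔preds={}  new={0,1,2,3}  stable
  step 2. node 1  ⊔preds={}  new={1}  old={}  +wl: 0
  step 3. node 2  ⊔preds={0,1,2,3}  new={0,1,2,3}  old={}  +wl: 1
  step 4. node 0  ⊔preds={0,1,2,3}  new={0,1,2,3}  stable
  step 5. node 1  ⊔preds={0,1,2,3}  new={0,1,2}  old={1}  +wl: 0,2
  step 6. node 0  ⊔preds={0,1,2,3}  new={0,1,2,3}  stable
  step 7. node 2  ⊔preds={0,1,2,3}  new={0,1,2,3}  stable

Least fixpoint reached:
  node 0: {0,1,2,3}
  node 1: {0,1,2}
  node 2: {0,1,2,3}

{0,1,2,3}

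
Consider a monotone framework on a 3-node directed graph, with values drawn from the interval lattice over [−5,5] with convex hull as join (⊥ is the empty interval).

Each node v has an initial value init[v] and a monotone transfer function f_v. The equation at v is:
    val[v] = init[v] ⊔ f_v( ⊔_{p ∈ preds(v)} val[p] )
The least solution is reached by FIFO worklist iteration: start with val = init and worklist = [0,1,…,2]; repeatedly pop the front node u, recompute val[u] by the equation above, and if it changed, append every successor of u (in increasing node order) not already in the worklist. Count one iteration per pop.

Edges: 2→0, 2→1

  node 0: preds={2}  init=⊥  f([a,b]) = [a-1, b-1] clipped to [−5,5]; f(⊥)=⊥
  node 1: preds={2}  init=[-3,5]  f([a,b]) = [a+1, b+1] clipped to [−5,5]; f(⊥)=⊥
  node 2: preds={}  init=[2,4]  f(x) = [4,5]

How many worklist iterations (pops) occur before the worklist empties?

Trace (5 dequeues):
  [1] u=0 | in [2,4] | out [1,3] | prev ⊥ | push {}
  [2] u=1 | in [2,4] | out [-3,5] | ==
  [3] u=2 | in ⊥ | out [2,5] | prev [2,4] | push {0,1}
  [4] u=0 | in [2,5] | out [1,4] | prev [1,3] | push {}
  [5] u=1 | in [2,5] | out [-3,5] | ==

Converged values:
  [0] [1,4]
  [1] [-3,5]
  [2] [2,5]

5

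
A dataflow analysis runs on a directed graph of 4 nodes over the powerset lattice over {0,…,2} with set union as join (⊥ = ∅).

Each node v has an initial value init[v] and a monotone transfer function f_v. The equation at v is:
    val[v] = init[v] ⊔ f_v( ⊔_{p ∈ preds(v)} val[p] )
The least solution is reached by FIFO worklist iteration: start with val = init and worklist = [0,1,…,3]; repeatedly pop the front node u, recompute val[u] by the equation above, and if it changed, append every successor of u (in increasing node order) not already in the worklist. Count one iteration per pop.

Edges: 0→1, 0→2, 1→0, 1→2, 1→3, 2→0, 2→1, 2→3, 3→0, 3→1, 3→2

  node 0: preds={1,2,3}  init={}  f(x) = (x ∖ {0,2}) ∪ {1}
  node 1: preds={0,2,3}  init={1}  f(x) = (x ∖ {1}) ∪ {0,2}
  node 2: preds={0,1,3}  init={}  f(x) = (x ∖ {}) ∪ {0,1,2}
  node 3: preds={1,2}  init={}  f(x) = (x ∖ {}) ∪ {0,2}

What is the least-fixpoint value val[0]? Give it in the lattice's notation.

Iteration log — 7 steps:
  step 1. node 0  ⊔preds={1}  new={1}  old={}  +wl: 
  step 2. node 1  ⊔preds={1}  new={0,1,2}  old={1}  +wl: 0
  step 3. node 2  ⊔preds={0,1,2}  new={0,1,2}  old={}  +wl: 1
  step 4. node 3  ⊔preds={0,1,2}  new={0,1,2}  old={}  +wl: 2
  step 5. node 0  ⊔preds={0,1,2}  new={1}  stable
  step 6. node 1  ⊔preds={0,1,2}  new={0,1,2}  stable
  step 7. node 2  ⊔preds={0,1,2}  new={0,1,2}  stable

Least fixpoint reached:
  node 0: {1}
  node 1: {0,1,2}
  node 2: {0,1,2}
  node 3: {0,1,2}

{1}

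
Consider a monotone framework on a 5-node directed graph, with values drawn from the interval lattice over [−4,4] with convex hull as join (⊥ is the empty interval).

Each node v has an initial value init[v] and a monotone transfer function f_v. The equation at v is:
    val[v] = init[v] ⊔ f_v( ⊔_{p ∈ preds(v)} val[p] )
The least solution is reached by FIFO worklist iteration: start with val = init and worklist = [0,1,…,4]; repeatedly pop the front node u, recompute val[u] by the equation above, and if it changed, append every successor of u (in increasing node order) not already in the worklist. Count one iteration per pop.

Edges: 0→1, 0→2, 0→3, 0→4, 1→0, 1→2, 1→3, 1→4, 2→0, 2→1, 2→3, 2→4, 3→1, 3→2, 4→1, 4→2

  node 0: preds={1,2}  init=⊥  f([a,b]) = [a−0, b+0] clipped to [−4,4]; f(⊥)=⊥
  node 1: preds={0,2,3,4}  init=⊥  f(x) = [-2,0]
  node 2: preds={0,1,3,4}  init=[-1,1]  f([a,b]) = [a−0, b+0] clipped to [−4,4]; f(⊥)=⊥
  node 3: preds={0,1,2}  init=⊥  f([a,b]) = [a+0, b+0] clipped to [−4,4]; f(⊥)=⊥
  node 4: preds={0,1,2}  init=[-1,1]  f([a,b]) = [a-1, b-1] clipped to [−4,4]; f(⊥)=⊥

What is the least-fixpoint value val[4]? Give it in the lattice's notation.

Trace (20 dequeues):
  [1] u=0 | in [-1,1] | out [-1,1] | prev ⊥ | push {}
  [2] u=1 | in [-1,1] | out [-2,0] | prev ⊥ | push {0}
  [3] u=2 | in [-2,1] | out [-2,1] | prev [-1,1] | push {1}
  [4] u=3 | in [-2,1] | out [-2,1] | prev ⊥ | push {2}
  [5] u=4 | in [-2,1] | out [-3,1] | prev [-1,1] | push {}
  [6] u=0 | in [-2,1] | out [-2,1] | prev [-1,1] | push {3,4}
  [7] u=1 | in [-3,1] | out [-2,0] | ==
  [8] u=2 | in [-3,1] | out [-3,1] | prev [-2,1] | push {0,1}
  [9] u=3 | in [-3,1] | out [-3,1] | prev [-2,1] | push {2}
  [10] u=4 | in [-3,1] | out [-4,1] | prev [-3,1] | push {}
  [11] u=0 | in [-3,1] | out [-3,1] | prev [-2,1] | push {3,4}
  [12] u=1 | in [-4,1] | out [-2,0] | ==
  [13] u=2 | in [-4,1] | out [-4,1] | prev [-3,1] | push {0,1}
  [14] u=3 | in [-4,1] | out [-4,1] | prev [-3,1] | push {2}
  [15] u=4 | in [-4,1] | out [-4,1] | ==
  [16] u=0 | in [-4,1] | out [-4,1] | prev [-3,1] | push {3,4}
  [17] u=1 | in [-4,1] | out [-2,0] | ==
  [18] u=2 | in [-4,1] | out [-4,1] | ==
  [19] u=3 | in [-4,1] | out [-4,1] | ==
  [20] u=4 | in [-4,1] | out [-4,1] | ==

Converged values:
  [0] [-4,1]
  [1] [-2,0]
  [2] [-4,1]
  [3] [-4,1]
  [4] [-4,1]

[-4,1]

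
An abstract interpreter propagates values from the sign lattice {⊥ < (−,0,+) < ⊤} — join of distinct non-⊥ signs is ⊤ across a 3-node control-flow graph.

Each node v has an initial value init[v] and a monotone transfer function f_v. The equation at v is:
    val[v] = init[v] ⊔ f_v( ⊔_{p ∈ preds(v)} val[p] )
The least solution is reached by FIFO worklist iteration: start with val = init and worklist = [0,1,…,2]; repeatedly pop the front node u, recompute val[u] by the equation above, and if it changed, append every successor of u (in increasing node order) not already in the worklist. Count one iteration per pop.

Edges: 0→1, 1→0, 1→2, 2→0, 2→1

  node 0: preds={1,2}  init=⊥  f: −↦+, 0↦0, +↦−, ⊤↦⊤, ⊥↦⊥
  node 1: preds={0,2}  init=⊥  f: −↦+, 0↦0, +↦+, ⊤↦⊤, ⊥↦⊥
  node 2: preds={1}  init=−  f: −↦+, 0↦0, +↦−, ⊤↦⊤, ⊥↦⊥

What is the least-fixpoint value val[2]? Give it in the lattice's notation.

⊤

Trace (5 dequeues):
  [1] u=0 | in − | out + | prev ⊥ | push {}
  [2] u=1 | in ⊤ | out ⊤ | prev ⊥ | push {0}
  [3] u=2 | in ⊤ | out ⊤ | prev − | push {1}
  [4] u=0 | in ⊤ | out ⊤ | prev + | push {}
  [5] u=1 | in ⊤ | out ⊤ | ==

Converged values:
  [0] ⊤
  [1] ⊤
  [2] ⊤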